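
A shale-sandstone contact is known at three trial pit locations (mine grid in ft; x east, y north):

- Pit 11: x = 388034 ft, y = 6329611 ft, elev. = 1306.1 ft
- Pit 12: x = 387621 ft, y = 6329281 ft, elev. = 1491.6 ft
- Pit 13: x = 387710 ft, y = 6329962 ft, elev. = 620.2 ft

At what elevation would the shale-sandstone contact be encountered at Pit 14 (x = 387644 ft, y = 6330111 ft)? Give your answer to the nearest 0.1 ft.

374.8 ft

Let the plane be z = a·x + b·y + c.
Pit 12−Pit 11: −413a − 330b = 185.5;  Pit 13−Pit 11: −324a + 351b = −685.9.
Solving gives a = 0.640124582, b = −1.363246825.
Then c = 1306.1 − a·388034 − b·6329611 = 8381738.10.
At (387644, 6330111): z = 248140.5 − 8629503.7 + 8381738.10 = 374.8 ft.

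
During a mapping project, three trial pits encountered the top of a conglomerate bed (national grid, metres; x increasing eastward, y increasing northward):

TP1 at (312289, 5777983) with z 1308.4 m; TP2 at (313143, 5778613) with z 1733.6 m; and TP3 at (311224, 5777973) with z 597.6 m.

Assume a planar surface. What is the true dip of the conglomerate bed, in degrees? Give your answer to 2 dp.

Two edge vectors: TP1→TP2 = (854, 630, 425.2), TP1→TP3 = (-1065, -10, -710.8).
Normal n = (TP1→TP2) × (TP1→TP3) = (-443552, 154185.2, 662410).
So ∂z/∂x = −n_x/n_z = 0.66960 and ∂z/∂y = −n_y/n_z = −0.23276.
Gradient magnitude |∇z| = √(a² + b²) = √(0.44837 + 0.05418) = 0.70891.
True dip = arctan(0.70891) = 35.33°, dipping toward WNW (azimuth ≈ 289°).

35.33°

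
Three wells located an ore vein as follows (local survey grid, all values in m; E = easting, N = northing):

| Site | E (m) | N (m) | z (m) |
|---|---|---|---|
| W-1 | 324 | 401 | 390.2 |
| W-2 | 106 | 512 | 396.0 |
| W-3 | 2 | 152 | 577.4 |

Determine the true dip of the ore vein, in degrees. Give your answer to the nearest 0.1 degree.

Two edge vectors: W-1→W-2 = (-218, 111, 5.8), W-1→W-3 = (-322, -249, 187.2).
Normal n = (W-1→W-2) × (W-1→W-3) = (22223.4, 38942, 90024).
So ∂z/∂E = −n_x/n_z = −0.24686 and ∂z/∂N = −n_y/n_z = −0.43257.
Gradient magnitude |∇z| = √(a² + b²) = √(0.06094 + 0.18712) = 0.49806.
True dip = arctan(0.49806) = 26.5°, dipping toward NNE (azimuth ≈ 030°).

26.5°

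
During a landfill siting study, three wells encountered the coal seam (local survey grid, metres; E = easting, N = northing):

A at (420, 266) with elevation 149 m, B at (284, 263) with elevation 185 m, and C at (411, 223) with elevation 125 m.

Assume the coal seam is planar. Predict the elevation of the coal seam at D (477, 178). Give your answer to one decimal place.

Let the plane be z = a·E + b·N + c.
B−A: −136a − 3b = 36;  C−A: −9a − 43b = −24.
Solving gives a = −0.27830, b = 0.61639.
Then c = 149 − a·420 − b·266 = 101.93.
At (477, 178): z = −132.8 + 109.7 + 101.93 = 78.9 m.

78.9 m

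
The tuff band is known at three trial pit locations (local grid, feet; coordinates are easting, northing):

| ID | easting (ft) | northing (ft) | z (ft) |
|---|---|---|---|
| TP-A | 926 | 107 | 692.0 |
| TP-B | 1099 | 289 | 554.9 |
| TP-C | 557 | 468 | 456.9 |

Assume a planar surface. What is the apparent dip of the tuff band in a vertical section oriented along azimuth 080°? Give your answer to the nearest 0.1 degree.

Two edge vectors: TP-A→TP-B = (173, 182, -137.1), TP-A→TP-C = (-369, 361, -235.1).
Normal n = (TP-A→TP-B) × (TP-A→TP-C) = (6704.9, 91262.2, 129611).
So ∂z/∂easting = −n_x/n_z = −0.05173 and ∂z/∂northing = −n_y/n_z = −0.70412.
Unit vector along 080° is (sin 80°, cos 80°) = (0.9848, 0.1736).
Slope in that direction = a·(0.9848) + b·(0.1736) = −0.17321.
Apparent dip = arctan|0.17321| = 9.8° (true dip is 35.2°, so apparent ≤ true as expected).

9.8°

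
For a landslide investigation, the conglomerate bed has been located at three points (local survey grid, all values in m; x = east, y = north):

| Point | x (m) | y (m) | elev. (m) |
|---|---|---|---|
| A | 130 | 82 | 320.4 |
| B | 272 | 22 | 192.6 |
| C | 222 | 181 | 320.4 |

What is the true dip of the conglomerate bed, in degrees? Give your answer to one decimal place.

Let the plane be z = a·x + b·y + c.
B−A: 142a − 60b = −127.8;  C−A: 92a + 99b = 0.
Solving gives a = −0.64625, b = 0.60055.
Gradient magnitude |∇z| = √(a² + b²) = √(0.41763 + 0.36066) = 0.88221.
True dip = arctan(0.88221) = 41.4°, dipping toward SE (azimuth ≈ 133°).

41.4°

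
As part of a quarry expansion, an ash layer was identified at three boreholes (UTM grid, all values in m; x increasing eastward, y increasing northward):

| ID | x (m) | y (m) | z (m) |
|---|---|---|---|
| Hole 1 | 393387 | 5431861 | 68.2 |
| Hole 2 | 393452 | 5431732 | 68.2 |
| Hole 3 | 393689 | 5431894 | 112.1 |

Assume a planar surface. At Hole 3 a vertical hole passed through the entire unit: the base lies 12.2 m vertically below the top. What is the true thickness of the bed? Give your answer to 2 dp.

12.06 m

Let the plane be z = a·x + b·y + c.
Hole 2−Hole 1: 65a − 129b = 0;  Hole 3−Hole 1: 302a + 33b = 43.9.
Solving gives a = 0.13778, b = 0.06942.
|∇z| = √(a²+b²) = 0.15428, so dip δ = arctan(0.15428) = 8.77°.
True thickness = vertical thickness × cos δ = 12.2 × cos 8.77° = 12.06 m.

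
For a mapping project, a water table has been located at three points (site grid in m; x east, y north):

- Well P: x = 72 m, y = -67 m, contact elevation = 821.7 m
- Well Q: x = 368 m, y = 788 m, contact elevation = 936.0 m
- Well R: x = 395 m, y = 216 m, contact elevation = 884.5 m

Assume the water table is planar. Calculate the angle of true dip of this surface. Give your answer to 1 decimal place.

Let the plane be z = a·x + b·y + c.
Well Q−Well P: 296a + 855b = 114.3;  Well R−Well P: 323a + 283b = 62.8.
Solving gives a = 0.11095, b = 0.09527.
Gradient magnitude |∇z| = √(a² + b²) = √(0.01231 + 0.00908) = 0.14624.
True dip = arctan(0.14624) = 8.3°, dipping toward SW (azimuth ≈ 229°).

8.3°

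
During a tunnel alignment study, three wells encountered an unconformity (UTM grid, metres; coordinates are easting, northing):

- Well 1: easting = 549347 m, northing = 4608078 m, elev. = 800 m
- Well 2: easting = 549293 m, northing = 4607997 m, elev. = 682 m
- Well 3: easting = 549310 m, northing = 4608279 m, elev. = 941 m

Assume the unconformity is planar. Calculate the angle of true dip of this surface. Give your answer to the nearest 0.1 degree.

51.1°

Two edge vectors: Well 1→Well 2 = (-54, -81, -118), Well 1→Well 3 = (-37, 201, 141).
Normal n = (Well 1→Well 2) × (Well 1→Well 3) = (12297, 11980, -13851).
So ∂z/∂easting = −n_x/n_z = 0.88781 and ∂z/∂northing = −n_y/n_z = 0.86492.
Gradient magnitude |∇z| = √(a² + b²) = √(0.78820 + 0.74809) = 1.23947.
True dip = arctan(1.23947) = 51.1°, dipping toward SW (azimuth ≈ 226°).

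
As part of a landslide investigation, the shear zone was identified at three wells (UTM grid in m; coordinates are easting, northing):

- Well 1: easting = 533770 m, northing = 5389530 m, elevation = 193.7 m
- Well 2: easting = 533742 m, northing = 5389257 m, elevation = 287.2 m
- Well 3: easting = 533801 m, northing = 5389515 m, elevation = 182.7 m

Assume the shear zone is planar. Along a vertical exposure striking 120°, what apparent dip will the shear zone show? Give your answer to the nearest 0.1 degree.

Let the plane be z = a·easting + b·northing + c.
Well 2−Well 1: −28a − 273b = 93.5;  Well 3−Well 1: 31a − 15b = −11.
Solving gives a = −0.49595, b = −0.29162.
Unit vector along 120° is (sin 120°, cos 120°) = (0.8660, -0.5000).
Slope in that direction = a·(0.8660) + b·(-0.5000) = −0.28369.
Apparent dip = arctan|0.28369| = 15.8° (true dip is 29.9°, so apparent ≤ true as expected).

15.8°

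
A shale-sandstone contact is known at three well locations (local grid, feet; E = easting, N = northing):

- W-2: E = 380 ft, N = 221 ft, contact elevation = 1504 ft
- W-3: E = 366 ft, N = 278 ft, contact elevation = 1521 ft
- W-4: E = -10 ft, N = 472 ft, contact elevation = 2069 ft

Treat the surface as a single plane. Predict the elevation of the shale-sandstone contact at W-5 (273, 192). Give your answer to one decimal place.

1665.7 ft

Two edge vectors: W-2→W-3 = (-14, 57, 17), W-2→W-4 = (-390, 251, 565).
Normal n = (W-2→W-3) × (W-2→W-4) = (27938, 1280, 18716).
So ∂z/∂E = −n_x/n_z = −1.49273 and ∂z/∂N = −n_y/n_z = −0.06839.
Intercept c from W-2: 1504 + 567.24 + 15.11 = 2086.35.
At (273, 192): z = −407.5 − 13.1 + 2086.35 = 1665.7 ft.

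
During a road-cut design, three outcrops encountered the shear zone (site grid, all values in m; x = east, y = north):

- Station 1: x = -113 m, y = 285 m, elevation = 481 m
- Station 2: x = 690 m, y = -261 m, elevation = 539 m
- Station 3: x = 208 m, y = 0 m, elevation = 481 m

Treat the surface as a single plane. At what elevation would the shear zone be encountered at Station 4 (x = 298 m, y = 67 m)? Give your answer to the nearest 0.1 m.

532.0 m

Let the plane be z = a·x + b·y + c.
Station 2−Station 1: 803a − 546b = 58;  Station 3−Station 1: 321a − 285b = 0.
Solving gives a = 0.30846, b = 0.34742.
Then c = 481 − a·-113 − b·285 = 416.84.
At (298, 67): z = 91.9 + 23.3 + 416.84 = 532.0 m.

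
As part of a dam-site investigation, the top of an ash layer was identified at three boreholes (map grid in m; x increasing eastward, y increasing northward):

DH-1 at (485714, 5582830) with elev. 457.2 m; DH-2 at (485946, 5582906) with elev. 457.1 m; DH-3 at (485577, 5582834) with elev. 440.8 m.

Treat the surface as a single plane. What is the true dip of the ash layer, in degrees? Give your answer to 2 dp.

Two edge vectors: DH-1→DH-2 = (232, 76, -0.1), DH-1→DH-3 = (-137, 4, -16.4).
Normal n = (DH-1→DH-2) × (DH-1→DH-3) = (-1246, 3818.5, 11340).
So ∂z/∂x = −n_x/n_z = 0.10988 and ∂z/∂y = −n_y/n_z = −0.33673.
Gradient magnitude |∇z| = √(a² + b²) = √(0.01207 + 0.11339) = 0.35420.
True dip = arctan(0.35420) = 19.50°, dipping toward NNW (azimuth ≈ 342°).

19.50°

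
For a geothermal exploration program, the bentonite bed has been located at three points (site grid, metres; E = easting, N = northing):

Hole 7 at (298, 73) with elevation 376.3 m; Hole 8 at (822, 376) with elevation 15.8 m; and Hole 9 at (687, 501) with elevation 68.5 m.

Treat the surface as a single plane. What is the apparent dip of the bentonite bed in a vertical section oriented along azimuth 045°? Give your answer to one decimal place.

28.6°

Two edge vectors: Hole 7→Hole 8 = (524, 303, -360.5), Hole 7→Hole 9 = (389, 428, -307.8).
Normal n = (Hole 7→Hole 8) × (Hole 7→Hole 9) = (61030.6, 21052.7, 106405).
So ∂z/∂E = −n_x/n_z = −0.57357 and ∂z/∂N = −n_y/n_z = −0.19785.
Unit vector along 045° is (sin 45°, cos 45°) = (0.7071, 0.7071).
Slope in that direction = a·(0.7071) + b·(0.7071) = −0.54548.
Apparent dip = arctan|0.54548| = 28.6° (true dip is 31.2°, so apparent ≤ true as expected).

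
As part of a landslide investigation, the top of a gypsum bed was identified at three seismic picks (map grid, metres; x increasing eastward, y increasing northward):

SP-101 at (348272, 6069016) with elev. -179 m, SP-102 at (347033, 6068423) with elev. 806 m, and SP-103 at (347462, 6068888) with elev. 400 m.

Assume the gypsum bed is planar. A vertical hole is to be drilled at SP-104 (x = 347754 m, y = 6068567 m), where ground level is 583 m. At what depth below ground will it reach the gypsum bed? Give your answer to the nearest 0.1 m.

299.9 m

Let the plane be z = a·x + b·y + c.
SP-102−SP-101: −1239a − 593b = 985;  SP-103−SP-101: −810a − 128b = 579.
Solving gives a = −0.675291697, b = −0.250107230.
Then c = -179 − a·348272 − b·6069016 = 1752910.97.
At (347754, 6068567): z_contact = −234835.39 − 1517792.48 + 1752910.97 = 283.10 m.
Depth below ground = 583 − 283.10 = 299.9 m.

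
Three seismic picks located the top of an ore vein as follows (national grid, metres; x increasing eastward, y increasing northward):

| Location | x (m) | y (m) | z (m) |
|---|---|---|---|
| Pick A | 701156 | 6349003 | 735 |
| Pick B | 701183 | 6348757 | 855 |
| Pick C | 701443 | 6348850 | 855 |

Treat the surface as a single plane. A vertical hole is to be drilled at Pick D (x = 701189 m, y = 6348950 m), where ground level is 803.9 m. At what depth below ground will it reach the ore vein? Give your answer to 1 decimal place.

38.5 m

Two edge vectors: Pick A→Pick B = (27, -246, 120), Pick A→Pick C = (287, -153, 120).
Normal n = (Pick A→Pick B) × (Pick A→Pick C) = (-11160, 31200, 66471).
So ∂z/∂x = −n_x/n_z = 0.167892765 and ∂z/∂y = −n_y/n_z = −0.469377623.
Intercept c from Pick A: 735 − 117719.02 + 2980079.94 = 2863095.92.
At (701189, 6348950): z_contact = 117724.56 − 2980055.06 + 2863095.92 = 765.42 m.
Depth below ground = 803.9 − 765.42 = 38.5 m.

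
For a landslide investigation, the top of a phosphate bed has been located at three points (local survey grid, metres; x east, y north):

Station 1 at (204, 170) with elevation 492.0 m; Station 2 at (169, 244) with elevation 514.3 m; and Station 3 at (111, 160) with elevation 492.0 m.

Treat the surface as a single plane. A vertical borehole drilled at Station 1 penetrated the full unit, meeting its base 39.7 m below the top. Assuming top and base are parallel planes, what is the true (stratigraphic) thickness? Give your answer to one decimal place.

38.1 m

Let the plane be z = a·x + b·y + c.
Station 2−Station 1: −35a + 74b = 22.3;  Station 3−Station 1: −93a − 10b = 0.
Solving gives a = −0.03084, b = 0.28677.
|∇z| = √(a²+b²) = 0.28842, so dip δ = arctan(0.28842) = 16.09°.
True thickness = vertical thickness × cos δ = 39.7 × cos 16.09° = 38.1 m.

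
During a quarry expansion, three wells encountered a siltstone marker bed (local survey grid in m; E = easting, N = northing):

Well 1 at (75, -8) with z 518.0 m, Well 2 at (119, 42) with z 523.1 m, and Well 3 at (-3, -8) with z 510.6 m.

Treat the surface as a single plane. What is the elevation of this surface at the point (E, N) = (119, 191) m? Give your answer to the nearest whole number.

526 m

Two edge vectors: Well 1→Well 2 = (44, 50, 5.1), Well 1→Well 3 = (-78, 0, -7.4).
Normal n = (Well 1→Well 2) × (Well 1→Well 3) = (-370, -72.2, 3900).
So ∂z/∂E = −n_x/n_z = 0.09487 and ∂z/∂N = −n_y/n_z = 0.01851.
Intercept c from Well 1: 518 − 7.12 + 0.15 = 511.03.
At (119, 191): z = 11.3 + 3.5 + 511.03 = 525.9 m.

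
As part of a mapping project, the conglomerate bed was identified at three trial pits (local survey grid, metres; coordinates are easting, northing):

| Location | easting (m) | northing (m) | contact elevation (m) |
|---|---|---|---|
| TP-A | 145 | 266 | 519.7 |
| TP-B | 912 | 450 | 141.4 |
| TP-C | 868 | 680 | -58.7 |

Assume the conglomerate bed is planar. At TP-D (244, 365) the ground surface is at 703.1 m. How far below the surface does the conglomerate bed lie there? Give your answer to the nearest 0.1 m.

301.6 m

Let the plane be z = a·easting + b·northing + c.
TP-B−TP-A: 767a + 184b = −378.3;  TP-C−TP-A: 723a + 414b = −578.4.
Solving gives a = −0.27203, b = −0.92204.
Then c = 519.7 − a·145 − b·266 = 804.41.
At (244, 365): z_contact = −66.37 − 336.54 + 804.41 = 401.49 m.
Depth below ground = 703.1 − 401.49 = 301.6 m.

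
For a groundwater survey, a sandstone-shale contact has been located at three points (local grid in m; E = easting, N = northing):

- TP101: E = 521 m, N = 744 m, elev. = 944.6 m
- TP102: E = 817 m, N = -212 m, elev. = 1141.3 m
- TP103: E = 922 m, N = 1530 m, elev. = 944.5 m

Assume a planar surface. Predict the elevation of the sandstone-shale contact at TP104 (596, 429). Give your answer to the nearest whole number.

Let the plane be z = a·E + b·N + c.
TP102−TP101: 296a − 956b = 196.7;  TP103−TP101: 401a + 786b = −0.1.
Solving gives a = 0.25082, b = −0.12809.
Then c = 944.6 − a·521 − b·744 = 909.22.
At (596, 429): z = 149.5 − 55.0 + 909.22 = 1003.8 m.

1004 m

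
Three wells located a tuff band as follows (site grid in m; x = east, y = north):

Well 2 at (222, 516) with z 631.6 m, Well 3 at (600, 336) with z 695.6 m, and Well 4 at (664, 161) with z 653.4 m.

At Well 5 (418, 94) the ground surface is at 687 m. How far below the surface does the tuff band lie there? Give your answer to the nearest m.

Two edge vectors: Well 2→Well 3 = (378, -180, 64), Well 2→Well 4 = (442, -355, 21.8).
Normal n = (Well 2→Well 3) × (Well 2→Well 4) = (18796, 20047.6, -54630).
So ∂z/∂x = −n_x/n_z = 0.34406 and ∂z/∂y = −n_y/n_z = 0.36697.
Intercept c from Well 2: 631.6 − 76.38 − 189.36 = 365.86.
At (418, 94): z_contact = 143.8 + 34.5 + 365.86 = 544.2 m.
Depth below ground = 687 − 544.2 = 143 m.

143 m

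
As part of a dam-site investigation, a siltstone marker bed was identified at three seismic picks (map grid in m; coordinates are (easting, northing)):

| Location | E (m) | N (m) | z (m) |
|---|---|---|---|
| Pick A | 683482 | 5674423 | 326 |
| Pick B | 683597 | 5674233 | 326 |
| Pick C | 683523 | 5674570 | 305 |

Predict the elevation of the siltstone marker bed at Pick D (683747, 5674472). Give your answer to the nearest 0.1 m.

278.4 m

Let the plane be z = a·E + b·N + c.
Pick B−Pick A: 115a − 190b = 0;  Pick C−Pick A: 41a + 147b = −21.
Solving gives a = −0.161571168, b = −0.097793076.
Then c = 326 − a·683482 − b·5674423 = 665676.26.
At (683747, 5674472): z = −110473.8 − 554924.1 + 665676.26 = 278.4 m.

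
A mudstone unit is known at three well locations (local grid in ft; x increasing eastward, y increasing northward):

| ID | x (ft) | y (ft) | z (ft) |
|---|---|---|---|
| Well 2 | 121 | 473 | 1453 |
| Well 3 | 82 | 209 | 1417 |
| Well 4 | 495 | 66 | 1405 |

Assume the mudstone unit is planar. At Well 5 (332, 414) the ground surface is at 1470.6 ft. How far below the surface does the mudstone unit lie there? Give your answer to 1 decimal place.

21.8 ft

Let the plane be z = a·x + b·y + c.
Well 3−Well 2: −39a − 264b = −36;  Well 4−Well 2: 374a − 407b = −48.
Solving gives a = 0.01728, b = 0.13381.
Then c = 1453 − a·121 − b·473 = 1387.62.
At (332, 414): z_contact = 5.74 + 55.40 + 1387.62 = 1448.75 ft.
Depth below ground = 1470.6 − 1448.75 = 21.8 ft.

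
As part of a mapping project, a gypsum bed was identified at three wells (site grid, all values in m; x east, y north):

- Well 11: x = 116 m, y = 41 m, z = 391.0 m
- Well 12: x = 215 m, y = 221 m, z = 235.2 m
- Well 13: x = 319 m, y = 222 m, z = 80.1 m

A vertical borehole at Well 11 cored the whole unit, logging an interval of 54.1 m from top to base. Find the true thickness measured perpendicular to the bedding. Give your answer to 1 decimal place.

30.1 m

Let the plane be z = a·x + b·y + c.
Well 12−Well 11: 99a + 180b = −155.8;  Well 13−Well 11: 203a + 181b = −310.9.
Solving gives a = −1.49091, b = −0.04556.
|∇z| = √(a²+b²) = 1.49160, so dip δ = arctan(1.49160) = 56.16°.
True thickness = vertical thickness × cos δ = 54.1 × cos 56.16° = 30.1 m.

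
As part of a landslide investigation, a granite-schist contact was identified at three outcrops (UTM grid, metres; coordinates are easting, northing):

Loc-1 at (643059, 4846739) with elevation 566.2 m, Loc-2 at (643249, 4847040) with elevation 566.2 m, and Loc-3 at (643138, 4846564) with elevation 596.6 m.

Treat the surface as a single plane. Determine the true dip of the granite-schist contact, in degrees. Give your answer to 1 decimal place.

10.7°

Two edge vectors: Loc-1→Loc-2 = (190, 301, 0), Loc-1→Loc-3 = (79, -175, 30.4).
Normal n = (Loc-1→Loc-2) × (Loc-1→Loc-3) = (9150.4, -5776, -57029).
So ∂z/∂easting = −n_x/n_z = 0.16045 and ∂z/∂northing = −n_y/n_z = −0.10128.
Gradient magnitude |∇z| = √(a² + b²) = √(0.02574 + 0.01026) = 0.18974.
True dip = arctan(0.18974) = 10.7°, dipping toward WNW (azimuth ≈ 302°).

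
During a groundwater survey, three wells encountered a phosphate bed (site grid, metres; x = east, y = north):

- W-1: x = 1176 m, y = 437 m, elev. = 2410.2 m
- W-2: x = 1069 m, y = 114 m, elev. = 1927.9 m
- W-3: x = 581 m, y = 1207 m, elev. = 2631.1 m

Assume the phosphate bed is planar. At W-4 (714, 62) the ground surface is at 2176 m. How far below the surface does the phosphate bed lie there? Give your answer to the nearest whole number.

Two edge vectors: W-1→W-2 = (-107, -323, -482.3), W-1→W-3 = (-595, 770, 220.9).
Normal n = (W-1→W-2) × (W-1→W-3) = (300020.3, 310604.8, -274575).
So ∂z/∂x = −n_x/n_z = 1.09267 and ∂z/∂y = −n_y/n_z = 1.13122.
Intercept c from W-1: 2410.2 − 1284.98 − 494.34 = 630.87.
At (714, 62): z_contact = 780.2 + 70.1 + 630.87 = 1481.2 m.
Depth below ground = 2176 − 1481.2 = 695 m.

695 m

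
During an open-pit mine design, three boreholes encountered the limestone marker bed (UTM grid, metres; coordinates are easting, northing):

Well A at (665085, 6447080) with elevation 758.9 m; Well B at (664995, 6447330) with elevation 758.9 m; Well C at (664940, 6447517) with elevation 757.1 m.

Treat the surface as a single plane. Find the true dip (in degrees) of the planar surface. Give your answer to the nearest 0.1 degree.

Two edge vectors: Well A→Well B = (-90, 250, 0), Well A→Well C = (-145, 437, -1.8).
Normal n = (Well A→Well B) × (Well A→Well C) = (-450, -162, -3080).
So ∂z/∂easting = −n_x/n_z = −0.14610 and ∂z/∂northing = −n_y/n_z = −0.05260.
Gradient magnitude |∇z| = √(a² + b²) = √(0.02135 + 0.00277) = 0.15528.
True dip = arctan(0.15528) = 8.8°, dipping toward ENE (azimuth ≈ 070°).

8.8°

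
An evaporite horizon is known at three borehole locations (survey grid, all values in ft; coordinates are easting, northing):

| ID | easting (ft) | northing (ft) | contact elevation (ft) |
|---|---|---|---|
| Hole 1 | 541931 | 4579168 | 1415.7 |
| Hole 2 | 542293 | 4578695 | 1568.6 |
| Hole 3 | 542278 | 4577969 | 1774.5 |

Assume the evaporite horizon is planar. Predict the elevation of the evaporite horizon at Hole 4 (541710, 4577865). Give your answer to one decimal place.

Two edge vectors: Hole 1→Hole 2 = (362, -473, 152.9), Hole 1→Hole 3 = (347, -1199, 358.8).
Normal n = (Hole 1→Hole 2) × (Hole 1→Hole 3) = (13614.7, -76829.3, -269907).
So ∂z/∂easting = −n_x/n_z = 0.050442189 and ∂z/∂northing = −n_y/n_z = −0.284651009.
Intercept c from Hole 1: 1415.7 − 27336.19 + 1303464.79 = 1277544.31.
At (541710, 4577865): z = 27325.0 − 1303093.9 + 1277544.31 = 1775.5 ft.

1775.5 ft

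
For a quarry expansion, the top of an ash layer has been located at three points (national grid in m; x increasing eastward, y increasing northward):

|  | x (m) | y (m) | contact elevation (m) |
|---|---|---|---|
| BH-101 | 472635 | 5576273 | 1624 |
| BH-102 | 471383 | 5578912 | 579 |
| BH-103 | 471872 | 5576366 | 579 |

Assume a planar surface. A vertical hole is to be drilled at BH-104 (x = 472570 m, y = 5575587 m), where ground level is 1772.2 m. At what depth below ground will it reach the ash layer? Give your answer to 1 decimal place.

Let the plane be z = a·x + b·y + c.
BH-102−BH-101: −1252a + 2639b = −1045;  BH-103−BH-101: −763a + 93b = −1045.
Solving gives a = 1.402425043, b = 0.269358148.
Then c = 1624 − a·472635 − b·5576273 = −2163225.73.
At (472570, 5575587): z_contact = 662744.00 + 1501829.79 − 2163225.73 = 1348.06 m.
Depth below ground = 1772.2 − 1348.06 = 424.1 m.

424.1 m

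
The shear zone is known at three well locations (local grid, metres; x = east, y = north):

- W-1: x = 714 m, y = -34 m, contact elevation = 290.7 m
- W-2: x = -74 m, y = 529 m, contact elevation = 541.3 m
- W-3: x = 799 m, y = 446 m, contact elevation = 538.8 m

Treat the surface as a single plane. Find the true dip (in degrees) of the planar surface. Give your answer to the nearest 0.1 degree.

27.1°

Let the plane be z = a·x + b·y + c.
W-2−W-1: −788a + 563b = 250.6;  W-3−W-1: 85a + 480b = 248.1.
Solving gives a = 0.04551, b = 0.50882.
Gradient magnitude |∇z| = √(a² + b²) = √(0.00207 + 0.25889) = 0.51085.
True dip = arctan(0.51085) = 27.1°, dipping toward S (azimuth ≈ 185°).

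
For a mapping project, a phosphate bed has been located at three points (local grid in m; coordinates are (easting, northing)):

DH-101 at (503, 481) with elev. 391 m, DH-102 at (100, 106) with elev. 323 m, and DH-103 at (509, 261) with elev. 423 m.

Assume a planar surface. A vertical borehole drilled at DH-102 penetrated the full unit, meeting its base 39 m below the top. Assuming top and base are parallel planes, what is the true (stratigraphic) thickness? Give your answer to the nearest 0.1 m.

Two edge vectors: DH-101→DH-102 = (-403, -375, -68), DH-101→DH-103 = (6, -220, 32).
Normal n = (DH-101→DH-102) × (DH-101→DH-103) = (-26960, 12488, 90910).
So ∂z/∂E = −n_x/n_z = 0.29656 and ∂z/∂N = −n_y/n_z = −0.13737.
|∇z| = √(a²+b²) = 0.32683, so dip δ = arctan(0.32683) = 18.10°.
True thickness = vertical thickness × cos δ = 39 × cos 18.10° = 37.1 m.

37.1 m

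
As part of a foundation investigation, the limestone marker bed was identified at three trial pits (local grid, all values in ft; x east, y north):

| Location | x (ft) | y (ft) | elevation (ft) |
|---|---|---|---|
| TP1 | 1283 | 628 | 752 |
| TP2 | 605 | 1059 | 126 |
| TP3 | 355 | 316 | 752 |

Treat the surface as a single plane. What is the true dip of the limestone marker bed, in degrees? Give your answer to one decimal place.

45.1°

Let the plane be z = a·x + b·y + c.
TP2−TP1: −678a + 431b = −626;  TP3−TP1: −928a − 312b = 0.
Solving gives a = 0.31940, b = −0.95000.
Gradient magnitude |∇z| = √(a² + b²) = √(0.10201 + 0.90250) = 1.00225.
True dip = arctan(1.00225) = 45.1°, dipping toward NNW (azimuth ≈ 341°).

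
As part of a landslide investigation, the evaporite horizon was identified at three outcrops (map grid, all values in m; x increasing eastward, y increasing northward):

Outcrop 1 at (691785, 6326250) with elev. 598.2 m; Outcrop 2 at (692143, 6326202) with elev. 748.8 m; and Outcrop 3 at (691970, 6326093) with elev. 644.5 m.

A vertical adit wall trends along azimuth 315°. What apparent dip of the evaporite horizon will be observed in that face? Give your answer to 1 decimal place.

Let the plane be z = a·x + b·y + c.
Outcrop 2−Outcrop 1: 358a − 48b = 150.6;  Outcrop 3−Outcrop 1: 185a − 157b = 46.3.
Solving gives a = 0.45264, b = 0.23847.
Unit vector along 315° is (sin 315°, cos 315°) = (-0.7071, 0.7071).
Slope in that direction = a·(-0.7071) + b·(0.7071) = −0.15145.
Apparent dip = arctan|0.15145| = 8.6° (true dip is 27.1°, so apparent ≤ true as expected).

8.6°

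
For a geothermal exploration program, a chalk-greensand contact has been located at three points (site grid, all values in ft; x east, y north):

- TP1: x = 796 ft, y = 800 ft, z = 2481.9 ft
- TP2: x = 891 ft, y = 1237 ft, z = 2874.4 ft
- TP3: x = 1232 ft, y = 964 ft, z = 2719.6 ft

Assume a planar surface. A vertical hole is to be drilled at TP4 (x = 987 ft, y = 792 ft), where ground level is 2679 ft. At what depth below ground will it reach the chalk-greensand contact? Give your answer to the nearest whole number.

161 ft

Two edge vectors: TP1→TP2 = (95, 437, 392.5), TP1→TP3 = (436, 164, 237.7).
Normal n = (TP1→TP2) × (TP1→TP3) = (39504.9, 148548.5, -174952).
So ∂z/∂x = −n_x/n_z = 0.22580 and ∂z/∂y = −n_y/n_z = 0.84908.
Intercept c from TP1: 2481.9 − 179.74 − 679.27 = 1622.89.
At (987, 792): z_contact = 222.9 + 672.5 + 1622.89 = 2518.2 ft.
Depth below ground = 2679 − 2518.2 = 161 ft.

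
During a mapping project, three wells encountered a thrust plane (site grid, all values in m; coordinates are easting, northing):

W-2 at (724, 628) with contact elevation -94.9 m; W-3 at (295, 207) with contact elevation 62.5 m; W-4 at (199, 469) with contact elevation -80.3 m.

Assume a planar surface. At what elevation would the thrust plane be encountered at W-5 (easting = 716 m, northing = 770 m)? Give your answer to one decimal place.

-166.9 m

Two edge vectors: W-2→W-3 = (-429, -421, 157.4), W-2→W-4 = (-525, -159, 14.6).
Normal n = (W-2→W-3) × (W-2→W-4) = (18880, -76371.6, -152814).
So ∂z/∂easting = −n_x/n_z = 0.12355 and ∂z/∂northing = −n_y/n_z = −0.49977.
Intercept c from W-2: -94.9 − 89.45 + 313.85 = 129.51.
At (716, 770): z = 88.5 − 384.8 + 129.51 = -166.9 m.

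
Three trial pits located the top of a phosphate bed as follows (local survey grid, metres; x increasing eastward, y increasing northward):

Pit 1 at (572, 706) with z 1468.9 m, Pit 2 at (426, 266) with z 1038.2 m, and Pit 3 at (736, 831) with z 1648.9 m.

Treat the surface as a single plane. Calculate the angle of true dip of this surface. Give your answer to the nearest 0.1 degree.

Let the plane be z = a·x + b·y + c.
Pit 2−Pit 1: −146a − 440b = −430.7;  Pit 3−Pit 1: 164a + 125b = 180.
Solving gives a = 0.47046, b = 0.82276.
Gradient magnitude |∇z| = √(a² + b²) = √(0.22133 + 0.67693) = 0.94777.
True dip = arctan(0.94777) = 43.5°, dipping toward SSW (azimuth ≈ 210°).

43.5°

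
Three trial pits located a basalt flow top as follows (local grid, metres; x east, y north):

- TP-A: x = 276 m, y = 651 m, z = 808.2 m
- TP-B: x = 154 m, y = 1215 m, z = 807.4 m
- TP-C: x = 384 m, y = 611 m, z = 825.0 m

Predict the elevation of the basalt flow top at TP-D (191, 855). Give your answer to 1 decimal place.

801.0 m

Two edge vectors: TP-A→TP-B = (-122, 564, -0.8), TP-A→TP-C = (108, -40, 16.8).
Normal n = (TP-A→TP-B) × (TP-A→TP-C) = (9443.2, 1963.2, -56032).
So ∂z/∂x = −n_x/n_z = 0.168532 and ∂z/∂y = −n_y/n_z = 0.035037.
Intercept c from TP-A: 808.2 − 46.51 − 22.81 = 738.88.
At (191, 855): z = 32.2 + 30.0 + 738.88 = 801.0 m.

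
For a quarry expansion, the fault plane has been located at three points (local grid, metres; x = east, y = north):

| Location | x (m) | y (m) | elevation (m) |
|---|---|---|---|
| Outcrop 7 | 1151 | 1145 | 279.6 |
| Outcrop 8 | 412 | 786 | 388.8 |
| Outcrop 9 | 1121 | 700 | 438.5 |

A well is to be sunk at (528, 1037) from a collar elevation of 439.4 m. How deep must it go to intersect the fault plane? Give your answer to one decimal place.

137.6 m

Let the plane be z = a·x + b·y + c.
Outcrop 8−Outcrop 7: −739a − 359b = 109.2;  Outcrop 9−Outcrop 7: −30a − 445b = 158.9.
Solving gives a = 0.026569, b = −0.358870.
Then c = 279.6 − a·1151 − b·1145 = 659.93.
At (528, 1037): z_contact = 14.03 − 372.15 + 659.93 = 301.81 m.
Depth below ground = 439.4 − 301.81 = 137.6 m.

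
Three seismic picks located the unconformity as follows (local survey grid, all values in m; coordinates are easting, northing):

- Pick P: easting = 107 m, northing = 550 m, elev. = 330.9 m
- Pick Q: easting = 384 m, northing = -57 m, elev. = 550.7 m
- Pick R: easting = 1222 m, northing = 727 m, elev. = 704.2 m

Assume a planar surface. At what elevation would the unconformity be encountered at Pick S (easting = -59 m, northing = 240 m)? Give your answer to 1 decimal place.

Let the plane be z = a·easting + b·northing + c.
Pick Q−Pick P: 277a − 607b = 219.8;  Pick R−Pick P: 1115a + 177b = 373.3.
Solving gives a = 0.365783, b = −0.195186.
Then c = 330.9 − a·107 − b·550 = 399.11.
At (-59, 240): z = −21.6 − 46.8 + 399.11 = 330.7 m.

330.7 m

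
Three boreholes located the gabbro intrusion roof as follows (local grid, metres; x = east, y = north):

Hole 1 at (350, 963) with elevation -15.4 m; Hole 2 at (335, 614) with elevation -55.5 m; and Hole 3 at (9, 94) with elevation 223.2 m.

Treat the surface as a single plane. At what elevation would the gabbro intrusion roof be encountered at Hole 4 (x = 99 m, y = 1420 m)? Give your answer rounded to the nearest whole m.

339 m

Let the plane be z = a·x + b·y + c.
Hole 2−Hole 1: −15a − 349b = −40.1;  Hole 3−Hole 1: −341a − 869b = 238.6.
Solving gives a = −1.11460, b = 0.16281.
Then c = -15.4 − a·350 − b·963 = 217.93.
At (99, 1420): z = −110.3 + 231.2 + 217.93 = 338.8 m.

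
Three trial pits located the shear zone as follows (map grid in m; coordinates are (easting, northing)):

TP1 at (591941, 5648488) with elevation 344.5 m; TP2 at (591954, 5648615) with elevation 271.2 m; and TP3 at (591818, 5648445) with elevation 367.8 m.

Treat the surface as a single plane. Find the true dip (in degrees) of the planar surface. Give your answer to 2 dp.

30.05°

Let the plane be z = a·E + b·N + c.
TP2−TP1: 13a + 127b = −73.3;  TP3−TP1: −123a − 43b = 23.3.
Solving gives a = 0.01280, b = −0.57848.
Gradient magnitude |∇z| = √(a² + b²) = √(0.00016 + 0.33463) = 0.57862.
True dip = arctan(0.57862) = 30.05°, dipping toward N (azimuth ≈ 359°).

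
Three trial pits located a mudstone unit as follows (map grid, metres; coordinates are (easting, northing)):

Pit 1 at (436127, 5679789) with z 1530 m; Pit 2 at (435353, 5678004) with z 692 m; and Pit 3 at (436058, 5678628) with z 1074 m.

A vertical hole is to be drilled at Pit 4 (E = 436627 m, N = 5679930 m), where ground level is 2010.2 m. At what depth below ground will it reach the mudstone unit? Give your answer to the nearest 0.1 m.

Let the plane be z = a·E + b·N + c.
Pit 2−Pit 1: −774a − 1785b = −838;  Pit 3−Pit 1: −69a − 1161b = −456.
Solving gives a = 0.204988336, b = 0.380582089.
Then c = 1530 − a·436127 − b·5679789 = −2249496.91.
At (436627, 5679930): z_contact = 89503.44 + 2161679.62 − 2249496.91 = 1686.16 m.
Depth below ground = 2010.2 − 1686.16 = 324.0 m.

324.0 m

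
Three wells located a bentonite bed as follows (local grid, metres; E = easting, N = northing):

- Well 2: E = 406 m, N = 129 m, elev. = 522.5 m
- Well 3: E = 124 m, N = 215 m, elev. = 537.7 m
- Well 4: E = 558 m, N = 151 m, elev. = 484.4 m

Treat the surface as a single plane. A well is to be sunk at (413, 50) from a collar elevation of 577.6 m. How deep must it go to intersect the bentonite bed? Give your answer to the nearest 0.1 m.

21.8 m

Let the plane be z = a·E + b·N + c.
Well 3−Well 2: −282a + 86b = 15.2;  Well 4−Well 2: 152a + 22b = −38.1.
Solving gives a = −0.18733, b = −0.43753.
Then c = 522.5 − a·406 − b·129 = 655.00.
At (413, 50): z_contact = −77.37 − 21.88 + 655.00 = 555.75 m.
Depth below ground = 577.6 − 555.75 = 21.8 m.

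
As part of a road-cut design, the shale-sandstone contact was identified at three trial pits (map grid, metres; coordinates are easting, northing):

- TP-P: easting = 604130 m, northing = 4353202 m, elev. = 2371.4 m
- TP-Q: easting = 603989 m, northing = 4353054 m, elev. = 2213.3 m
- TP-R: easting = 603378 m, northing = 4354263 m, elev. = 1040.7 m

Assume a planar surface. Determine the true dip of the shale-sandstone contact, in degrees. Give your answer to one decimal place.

54.9°

Let the plane be z = a·easting + b·northing + c.
TP-Q−TP-P: −141a − 148b = −158.1;  TP-R−TP-P: −752a + 1061b = −1330.7.
Solving gives a = 1.39782, b = −0.26347.
Gradient magnitude |∇z| = √(a² + b²) = √(1.95391 + 0.06941) = 1.42244.
True dip = arctan(1.42244) = 54.9°, dipping toward W (azimuth ≈ 281°).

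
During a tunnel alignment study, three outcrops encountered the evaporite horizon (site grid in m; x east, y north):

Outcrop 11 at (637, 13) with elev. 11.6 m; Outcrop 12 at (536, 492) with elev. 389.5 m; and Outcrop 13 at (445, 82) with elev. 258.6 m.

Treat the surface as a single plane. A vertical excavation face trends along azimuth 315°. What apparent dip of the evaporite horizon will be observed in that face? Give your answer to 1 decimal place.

49.3°

Let the plane be z = a·x + b·y + c.
Outcrop 12−Outcrop 11: −101a + 479b = 377.9;  Outcrop 13−Outcrop 11: −192a + 69b = 247.
Solving gives a = −1.08516, b = 0.56012.
Unit vector along 315° is (sin 315°, cos 315°) = (-0.7071, 0.7071).
Slope in that direction = a·(-0.7071) + b·(0.7071) = 1.16339.
Apparent dip = arctan|1.16339| = 49.3° (true dip is 50.7°, so apparent ≤ true as expected).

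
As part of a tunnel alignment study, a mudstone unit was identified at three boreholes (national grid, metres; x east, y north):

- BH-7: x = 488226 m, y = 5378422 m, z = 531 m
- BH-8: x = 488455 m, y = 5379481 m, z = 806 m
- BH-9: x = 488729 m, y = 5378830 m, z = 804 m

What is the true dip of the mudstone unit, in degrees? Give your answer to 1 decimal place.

23.7°

Let the plane be z = a·x + b·y + c.
BH-8−BH-7: 229a + 1059b = 275;  BH-9−BH-7: 503a + 408b = 273.
Solving gives a = 0.40275, b = 0.17259.
Gradient magnitude |∇z| = √(a² + b²) = √(0.16221 + 0.02979) = 0.43817.
True dip = arctan(0.43817) = 23.7°, dipping toward WSW (azimuth ≈ 247°).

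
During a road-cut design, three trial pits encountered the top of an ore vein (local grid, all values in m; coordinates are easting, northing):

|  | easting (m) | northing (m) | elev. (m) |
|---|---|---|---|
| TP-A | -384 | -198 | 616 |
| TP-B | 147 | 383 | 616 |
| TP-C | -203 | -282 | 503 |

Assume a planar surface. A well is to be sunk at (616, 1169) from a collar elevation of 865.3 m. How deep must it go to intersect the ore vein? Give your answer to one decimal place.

140.0 m

Let the plane be z = a·easting + b·northing + c.
TP-B−TP-A: 531a + 581b = 0;  TP-C−TP-A: 181a − 84b = −113.
Solving gives a = −0.438373, b = 0.400648.
Then c = 616 − a·-384 − b·-198 = 526.99.
At (616, 1169): z_contact = −270.04 + 468.36 + 526.99 = 725.31 m.
Depth below ground = 865.3 − 725.31 = 140.0 m.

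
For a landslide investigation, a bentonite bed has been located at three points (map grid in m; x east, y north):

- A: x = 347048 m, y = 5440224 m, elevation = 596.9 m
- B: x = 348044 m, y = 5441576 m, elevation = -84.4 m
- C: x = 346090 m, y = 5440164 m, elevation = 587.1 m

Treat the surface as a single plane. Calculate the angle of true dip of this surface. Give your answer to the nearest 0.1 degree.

Two edge vectors: A→B = (996, 1352, -681.3), A→C = (-958, -60, -9.8).
Normal n = (A→B) × (A→C) = (-54127.6, 662446.2, 1235456).
So ∂z/∂x = −n_x/n_z = 0.04381 and ∂z/∂y = −n_y/n_z = −0.53620.
Gradient magnitude |∇z| = √(a² + b²) = √(0.00192 + 0.28751) = 0.53798.
True dip = arctan(0.53798) = 28.3°, dipping toward N (azimuth ≈ 355°).

28.3°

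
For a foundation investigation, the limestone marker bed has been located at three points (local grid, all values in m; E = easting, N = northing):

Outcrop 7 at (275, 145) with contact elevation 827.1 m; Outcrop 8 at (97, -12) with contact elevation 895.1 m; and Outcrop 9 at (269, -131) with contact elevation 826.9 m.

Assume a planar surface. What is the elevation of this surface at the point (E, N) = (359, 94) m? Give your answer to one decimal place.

Two edge vectors: Outcrop 7→Outcrop 8 = (-178, -157, 68), Outcrop 7→Outcrop 9 = (-6, -276, -0.2).
Normal n = (Outcrop 7→Outcrop 8) × (Outcrop 7→Outcrop 9) = (18799.4, -443.6, 48186).
So ∂z/∂E = −n_x/n_z = −0.39014 and ∂z/∂N = −n_y/n_z = 0.00921.
Intercept c from Outcrop 7: 827.1 + 107.29 − 1.33 = 933.05.
At (359, 94): z = −140.1 + 0.9 + 933.05 = 793.9 m.

793.9 m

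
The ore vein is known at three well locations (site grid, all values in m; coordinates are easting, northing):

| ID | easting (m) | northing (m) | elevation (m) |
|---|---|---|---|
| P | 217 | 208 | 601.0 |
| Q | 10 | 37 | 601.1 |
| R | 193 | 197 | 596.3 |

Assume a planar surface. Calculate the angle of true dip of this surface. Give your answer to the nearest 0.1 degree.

Two edge vectors: P→Q = (-207, -171, 0.1), P→R = (-24, -11, -4.7).
Normal n = (P→Q) × (P→R) = (804.8, -975.3, -1827).
So ∂z/∂easting = −n_x/n_z = 0.44050 and ∂z/∂northing = −n_y/n_z = −0.53383.
Gradient magnitude |∇z| = √(a² + b²) = √(0.19404 + 0.28497) = 0.69211.
True dip = arctan(0.69211) = 34.7°, dipping toward NW (azimuth ≈ 320°).

34.7°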